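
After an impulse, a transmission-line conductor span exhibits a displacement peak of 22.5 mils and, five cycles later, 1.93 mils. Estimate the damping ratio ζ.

0.0779

Logarithmic decrement δ = (1/n)·ln(x₀/x_n) = (1/5)·ln(22.5/1.93) = (1/5)·ln(11.66) = 0.4912.
ζ = δ/√(4π² + δ²) = 0.4912/√(39.48 + 0.241) = 0.4912/6.302 = 0.07794.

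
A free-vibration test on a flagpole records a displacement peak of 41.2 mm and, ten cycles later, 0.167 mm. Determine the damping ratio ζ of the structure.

0.0873

Logarithmic decrement δ = (1/n)·ln(x₀/x_n) = (1/10)·ln(41.2/0.167) = (1/10)·ln(246.7) = 0.5508.
ζ = δ/√(4π² + δ²) = 0.5508/√(39.48 + 0.303) = 0.5508/6.307 = 0.08733.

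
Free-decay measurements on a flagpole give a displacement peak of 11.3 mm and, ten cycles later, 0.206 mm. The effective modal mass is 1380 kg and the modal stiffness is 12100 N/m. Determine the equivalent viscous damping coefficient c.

520 N·s/m

Logarithmic decrement δ = (1/n)·ln(x₀/x_n) = (1/10)·ln(11.3/0.206) = (1/10)·ln(54.85) = 0.4005.
ζ = δ/√(4π² + δ²) = 0.4005/√(39.48 + 0.160) = 0.4005/6.296 = 0.06361.
c = ζ · 2√(km) = 0.06361 × 2√(12100 × 1380) = 0.06361 × 8173 = 519.8 N·s/m.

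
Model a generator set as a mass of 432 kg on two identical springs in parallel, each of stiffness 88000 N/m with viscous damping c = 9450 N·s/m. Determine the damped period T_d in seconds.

0.370 s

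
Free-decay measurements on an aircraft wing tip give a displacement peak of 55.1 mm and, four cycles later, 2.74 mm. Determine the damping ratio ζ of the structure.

Logarithmic decrement δ = (1/n)·ln(x₀/x_n) = (1/4)·ln(55.1/2.74) = (1/4)·ln(20.11) = 0.7503.
ζ = δ/√(4π² + δ²) = 0.7503/√(39.48 + 0.563) = 0.7503/6.328 = 0.1186.

0.119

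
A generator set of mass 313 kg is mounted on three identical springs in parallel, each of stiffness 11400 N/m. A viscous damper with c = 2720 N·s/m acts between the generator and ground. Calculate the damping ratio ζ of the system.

0.416

Parallel springs add: k_eq = 3 × 11400 = 34200 N/m.
ω_n = √(k_eq/m) = √(34200/313) = 10.45 rad/s.
Critical damping c_c = 2√(k_eq·m) = 2√(34200 × 313) = 6544 N·s/m, so ζ = c/c_c = 2720/6544 = 0.4157.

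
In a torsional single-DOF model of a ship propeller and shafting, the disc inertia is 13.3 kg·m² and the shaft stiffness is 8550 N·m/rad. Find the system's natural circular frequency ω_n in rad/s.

25.4 rad/s

ω_n = √(k_t/J) = √(8550/13.3) = √642.9 = 25.35 rad/s.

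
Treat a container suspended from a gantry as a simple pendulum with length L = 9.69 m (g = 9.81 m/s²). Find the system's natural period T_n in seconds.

6.24 s

For a simple pendulum ω_n = √(g/L) = √(9.81/9.69) = √1.012 = 1.006 rad/s.
T_n = 2π/ω_n = 6.283/1.006 = 6.245 s.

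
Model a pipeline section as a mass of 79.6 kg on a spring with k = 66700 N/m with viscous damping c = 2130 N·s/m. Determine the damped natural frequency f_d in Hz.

4.09 Hz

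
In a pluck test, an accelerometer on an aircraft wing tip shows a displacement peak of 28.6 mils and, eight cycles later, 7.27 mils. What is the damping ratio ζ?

0.0272

Logarithmic decrement δ = (1/n)·ln(x₀/x_n) = (1/8)·ln(28.6/7.27) = (1/8)·ln(3.934) = 0.1712.
ζ = δ/√(4π² + δ²) = 0.1712/√(39.48 + 0.0293) = 0.1712/6.286 = 0.02724.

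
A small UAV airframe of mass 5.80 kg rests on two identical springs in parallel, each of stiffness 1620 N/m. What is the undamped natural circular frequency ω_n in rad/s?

23.6 rad/s

Parallel springs add: k_eq = 2 × 1620 = 3240 N/m.
ω_n = √(k_eq/m) = √(3240/5.80) = √558.6 = 23.64 rad/s.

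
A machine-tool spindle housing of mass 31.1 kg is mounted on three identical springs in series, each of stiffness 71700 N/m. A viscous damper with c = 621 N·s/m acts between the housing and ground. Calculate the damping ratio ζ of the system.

0.360

Series springs: 1/k_eq = 3/71700, so k_eq = 71700/3 = 23900 N/m.
ω_n = √(k_eq/m) = √(23900/31.1) = 27.72 rad/s.
Critical damping c_c = 2√(k_eq·m) = 2√(23900 × 31.1) = 1724 N·s/m, so ζ = c/c_c = 621/1724 = 0.3601.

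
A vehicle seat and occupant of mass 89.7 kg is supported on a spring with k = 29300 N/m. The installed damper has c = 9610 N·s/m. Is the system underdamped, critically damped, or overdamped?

overdamped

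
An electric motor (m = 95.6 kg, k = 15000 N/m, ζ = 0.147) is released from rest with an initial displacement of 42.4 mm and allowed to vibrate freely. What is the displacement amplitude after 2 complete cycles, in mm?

Logarithmic decrement δ = 2πζ/√(1 − ζ²) = 2π × 0.1470/√(1 − 0.0216) = 0.9338.
After n cycles, x_n/x₀ = e^(−nδ), so x_2 = 42.4 × e^(−2 × 0.9338) = 42.4 × 0.1545 = 6.551 mm.

6.55 mm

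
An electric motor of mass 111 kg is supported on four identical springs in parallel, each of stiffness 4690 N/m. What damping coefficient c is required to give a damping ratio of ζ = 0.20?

577 N·s/m

Parallel springs add: k_eq = 4 × 4690 = 18760 N/m.
c_c = 2√(k_eq·m) = 2√(18760 × 111) = 2886 N·s/m.
c = ζ·c_c = 0.20 × 2886 = 577.2 N·s/m.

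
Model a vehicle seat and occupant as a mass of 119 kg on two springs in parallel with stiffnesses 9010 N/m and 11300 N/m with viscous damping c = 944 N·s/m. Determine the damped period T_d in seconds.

Parallel springs add: k_eq = 9010 + 11300 = 20310 N/m.
ω_n = √(k_eq/m) = √(20310/119) = 13.06 rad/s.
Critical damping c_c = 2√(k_eq·m) = 2√(20310 × 119) = 3109 N·s/m, so ζ = c/c_c = 944/3109 = 0.3036.
ω_d = ω_n√(1 − ζ²) = 13.06 × √(1 − 0.0922) = 12.45 rad/s.
T_d = 2π/ω_d = 0.5048 s.

0.505 s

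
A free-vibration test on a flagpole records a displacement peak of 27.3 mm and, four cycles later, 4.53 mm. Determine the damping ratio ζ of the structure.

Logarithmic decrement δ = (1/n)·ln(x₀/x_n) = (1/4)·ln(27.3/4.53) = (1/4)·ln(6.026) = 0.4490.
ζ = δ/√(4π² + δ²) = 0.4490/√(39.48 + 0.202) = 0.4490/6.299 = 0.07129.

0.0713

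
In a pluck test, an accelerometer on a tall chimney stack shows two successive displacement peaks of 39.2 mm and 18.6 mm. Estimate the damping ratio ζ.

0.118

Logarithmic decrement δ = (1/n)·ln(x₀/x_n) = (1/1)·ln(39.2/18.6) = (1/1)·ln(2.108) = 0.7455.
ζ = δ/√(4π² + δ²) = 0.7455/√(39.48 + 0.556) = 0.7455/6.327 = 0.1178.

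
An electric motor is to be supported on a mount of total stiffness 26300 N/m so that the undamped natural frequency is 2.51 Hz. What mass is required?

106 kg

ω_n = 2πf_n = 2π × 2.51 = 15.77 rad/s.
m = k/ω_n² = 26300/15.77² = 26300/248.7 = 105.7 kg.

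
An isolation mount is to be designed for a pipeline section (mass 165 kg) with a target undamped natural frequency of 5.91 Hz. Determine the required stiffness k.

228000 N/m

ω_n = 2πf_n = 2π × 5.91 = 37.13 rad/s.
k = m·ω_n² = 165 × 37.13² = 165 × 1379 = 227500 N/m.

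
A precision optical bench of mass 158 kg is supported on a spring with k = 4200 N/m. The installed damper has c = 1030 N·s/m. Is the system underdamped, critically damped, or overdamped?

underdamped

c_c = 2√(k·m) = 1629 N·s/m; ζ = c/c_c = 1030/1629 = 0.632.
Since ζ < 1 the system is underdamped.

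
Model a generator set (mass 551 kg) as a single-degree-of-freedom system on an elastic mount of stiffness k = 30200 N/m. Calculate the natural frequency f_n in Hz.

ω_n = √(k/m) = √(30200/551) = √54.81 = 7.403 rad/s.
f_n = ω_n/(2π) = 7.403/6.283 = 1.178 Hz.

1.18 Hz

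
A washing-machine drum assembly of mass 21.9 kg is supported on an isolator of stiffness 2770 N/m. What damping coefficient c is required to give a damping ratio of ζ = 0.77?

379 N·s/m

c_c = 2√(k·m) = 2√(2770 × 21.9) = 492.6 N·s/m.
c = ζ·c_c = 0.77 × 492.6 = 379.3 N·s/m.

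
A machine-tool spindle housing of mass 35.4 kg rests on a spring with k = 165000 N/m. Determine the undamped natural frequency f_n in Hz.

10.9 Hz

ω_n = √(k/m) = √(165000/35.4) = √4661 = 68.27 rad/s.
f_n = ω_n/(2π) = 68.27/6.283 = 10.87 Hz.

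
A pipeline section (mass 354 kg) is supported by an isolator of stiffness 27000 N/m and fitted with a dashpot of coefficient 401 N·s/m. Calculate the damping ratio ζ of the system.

0.0649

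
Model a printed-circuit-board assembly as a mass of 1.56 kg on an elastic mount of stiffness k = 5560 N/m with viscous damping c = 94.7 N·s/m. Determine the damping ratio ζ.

0.508

ω_n = √(k/m) = √(5560/1.56) = 59.70 rad/s.
Critical damping c_c = 2√(k·m) = 2√(5560 × 1.56) = 186.3 N·s/m, so ζ = c/c_c = 94.7/186.3 = 0.5084.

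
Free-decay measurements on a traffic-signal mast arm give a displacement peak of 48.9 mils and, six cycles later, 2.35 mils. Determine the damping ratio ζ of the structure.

Logarithmic decrement δ = (1/n)·ln(x₀/x_n) = (1/6)·ln(48.9/2.35) = (1/6)·ln(20.81) = 0.5059.
ζ = δ/√(4π² + δ²) = 0.5059/√(39.48 + 0.256) = 0.5059/6.304 = 0.08026.

0.0803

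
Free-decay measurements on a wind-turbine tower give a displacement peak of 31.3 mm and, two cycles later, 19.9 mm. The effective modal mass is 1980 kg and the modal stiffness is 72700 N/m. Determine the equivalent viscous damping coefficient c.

864 N·s/m

Logarithmic decrement δ = (1/n)·ln(x₀/x_n) = (1/2)·ln(31.3/19.9) = (1/2)·ln(1.573) = 0.2264.
ζ = δ/√(4π² + δ²) = 0.2264/√(39.48 + 0.0513) = 0.2264/6.287 = 0.03602.
c = ζ · 2√(km) = 0.03602 × 2√(72700 × 1980) = 0.03602 × 24000 = 864.2 N·s/m.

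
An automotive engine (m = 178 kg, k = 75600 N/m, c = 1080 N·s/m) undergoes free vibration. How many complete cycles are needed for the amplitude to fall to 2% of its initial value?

5 cycles

ζ = c/(2√(km)) = 1080/(2√(75600 × 178)) = 1080/7337 = 0.1472.
Logarithmic decrement δ = 2πζ/√(1 − ζ²) = 2π × 0.1472/√(1 − 0.0217) = 0.9351.
x_n/x₀ = e^(−nδ) ≤ 0.02; take ln: n ≥ ln(1/0.02)/δ = 3.912/0.9351 = 4.184.
So 5 complete cycles are required.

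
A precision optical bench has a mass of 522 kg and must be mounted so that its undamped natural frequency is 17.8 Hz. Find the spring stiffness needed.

ω_n = 2πf_n = 2π × 17.8 = 111.8 rad/s.
k = m·ω_n² = 522 × 111.8² = 522 × 12510 = 6529000 N/m.

6530000 N/m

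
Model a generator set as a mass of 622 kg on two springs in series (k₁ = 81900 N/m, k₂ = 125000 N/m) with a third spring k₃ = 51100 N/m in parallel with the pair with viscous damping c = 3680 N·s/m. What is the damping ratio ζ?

Series pair: k_s = k₁k₂/(k₁+k₂) = (81900)(125000)/(81900 + 125000) = 49480 N/m. In parallel with k₃: k_eq = 49480 + 51100 = 100600 N/m.
ω_n = √(k_eq/m) = √(100600/622) = 12.72 rad/s.
Critical damping c_c = 2√(k_eq·m) = 2√(100600 × 622) = 15820 N·s/m, so ζ = c/c_c = 3680/15820 = 0.2326.

0.233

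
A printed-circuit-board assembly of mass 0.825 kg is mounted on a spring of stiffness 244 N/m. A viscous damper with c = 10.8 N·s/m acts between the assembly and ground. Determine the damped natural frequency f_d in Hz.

ω_n = √(k/m) = √(244.0/0.825) = 17.20 rad/s.
Critical damping c_c = 2√(k·m) = 2√(244.0 × 0.825) = 28.38 N·s/m, so ζ = c/c_c = 10.8/28.38 = 0.3806.
ω_d = ω_n√(1 − ζ²) = 17.20 × √(1 − 0.145) = 15.90 rad/s.
f_d = ω_d/(2π) = 2.531 Hz.

2.53 Hz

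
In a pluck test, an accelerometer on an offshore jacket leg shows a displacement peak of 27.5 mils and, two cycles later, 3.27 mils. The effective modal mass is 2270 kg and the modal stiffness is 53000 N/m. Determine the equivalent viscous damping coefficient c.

Logarithmic decrement δ = (1/n)·ln(x₀/x_n) = (1/2)·ln(27.5/3.27) = (1/2)·ln(8.410) = 1.065.
ζ = δ/√(4π² + δ²) = 1.065/√(39.48 + 1.13) = 1.065/6.373 = 0.1671.
c = ζ · 2√(km) = 0.1671 × 2√(53000 × 2270) = 0.1671 × 21940 = 3665 N·s/m.

3670 N·s/m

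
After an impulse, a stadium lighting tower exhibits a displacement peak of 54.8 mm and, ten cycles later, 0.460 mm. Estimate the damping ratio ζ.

0.0759

Logarithmic decrement δ = (1/n)·ln(x₀/x_n) = (1/10)·ln(54.8/0.460) = (1/10)·ln(119.1) = 0.4780.
ζ = δ/√(4π² + δ²) = 0.4780/√(39.48 + 0.229) = 0.4780/6.301 = 0.07586.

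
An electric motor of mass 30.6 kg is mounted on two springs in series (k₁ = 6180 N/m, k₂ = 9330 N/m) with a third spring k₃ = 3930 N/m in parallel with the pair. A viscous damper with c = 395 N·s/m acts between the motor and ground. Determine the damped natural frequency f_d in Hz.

Series pair: k_s = k₁k₂/(k₁+k₂) = (6180)(9330)/(6180 + 9330) = 3718 N/m. In parallel with k₃: k_eq = 3718 + 3930 = 7648 N/m.
ω_n = √(k_eq/m) = √(7648/30.6) = 15.81 rad/s.
Critical damping c_c = 2√(k_eq·m) = 2√(7648 × 30.6) = 967.5 N·s/m, so ζ = c/c_c = 395/967.5 = 0.4083.
ω_d = ω_n√(1 − ζ²) = 15.81 × √(1 − 0.167) = 14.43 rad/s.
f_d = ω_d/(2π) = 2.297 Hz.

2.30 Hz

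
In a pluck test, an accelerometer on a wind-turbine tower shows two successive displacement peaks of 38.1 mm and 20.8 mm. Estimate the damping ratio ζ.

Logarithmic decrement δ = (1/n)·ln(x₀/x_n) = (1/1)·ln(38.1/20.8) = (1/1)·ln(1.832) = 0.6053.
ζ = δ/√(4π² + δ²) = 0.6053/√(39.48 + 0.366) = 0.6053/6.312 = 0.09589.

0.0959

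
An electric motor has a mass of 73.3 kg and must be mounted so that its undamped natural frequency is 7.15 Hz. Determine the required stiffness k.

148000 N/m

ω_n = 2πf_n = 2π × 7.15 = 44.92 rad/s.
k = m·ω_n² = 73.3 × 44.92² = 73.3 × 2018 = 147900 N/m.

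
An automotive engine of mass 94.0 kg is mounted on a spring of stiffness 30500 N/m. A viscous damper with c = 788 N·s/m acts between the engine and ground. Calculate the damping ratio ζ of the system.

0.233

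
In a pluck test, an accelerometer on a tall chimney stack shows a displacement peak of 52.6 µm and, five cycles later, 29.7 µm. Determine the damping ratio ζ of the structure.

0.0182

Logarithmic decrement δ = (1/n)·ln(x₀/x_n) = (1/5)·ln(52.6/29.7) = (1/5)·ln(1.771) = 0.1143.
ζ = δ/√(4π² + δ²) = 0.1143/√(39.48 + 0.0131) = 0.1143/6.284 = 0.01819.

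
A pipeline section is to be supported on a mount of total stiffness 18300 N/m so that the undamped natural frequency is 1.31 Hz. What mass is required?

ω_n = 2πf_n = 2π × 1.31 = 8.231 rad/s.
m = k/ω_n² = 18300/8.231² = 18300/67.75 = 270.1 kg.

270 kg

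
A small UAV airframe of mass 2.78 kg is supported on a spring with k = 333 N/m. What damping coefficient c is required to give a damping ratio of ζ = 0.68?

41.4 N·s/m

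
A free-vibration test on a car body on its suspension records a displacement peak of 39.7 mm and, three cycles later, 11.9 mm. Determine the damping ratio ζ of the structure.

Logarithmic decrement δ = (1/n)·ln(x₀/x_n) = (1/3)·ln(39.7/11.9) = (1/3)·ln(3.336) = 0.4016.
ζ = δ/√(4π² + δ²) = 0.4016/√(39.48 + 0.161) = 0.4016/6.296 = 0.06379.

0.0638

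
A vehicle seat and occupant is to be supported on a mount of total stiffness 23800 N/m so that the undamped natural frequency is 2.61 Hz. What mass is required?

88.5 kg

ω_n = 2πf_n = 2π × 2.61 = 16.40 rad/s.
m = k/ω_n² = 23800/16.40² = 23800/268.9 = 88.50 kg.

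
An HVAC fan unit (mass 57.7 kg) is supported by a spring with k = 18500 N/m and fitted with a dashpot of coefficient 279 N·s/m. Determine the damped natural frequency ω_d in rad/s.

ω_n = √(k/m) = √(18500/57.7) = 17.91 rad/s.
Critical damping c_c = 2√(k·m) = 2√(18500 × 57.7) = 2066 N·s/m, so ζ = c/c_c = 279/2066 = 0.1350.
ω_d = ω_n√(1 − ζ²) = 17.91 × √(1 − 0.0182) = 17.74 rad/s.

17.7 rad/s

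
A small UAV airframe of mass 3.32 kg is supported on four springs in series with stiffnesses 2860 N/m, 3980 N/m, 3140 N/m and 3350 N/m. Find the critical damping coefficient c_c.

Series springs: 1/k_eq = 1/2860 + 1/3980 + 1/3140 + 1/3350 = 0.001218, so k_eq = 821.1 N/m.
c_c = 2√(k_eq·m) = 2√(821.1 × 3.32) = 2 × 52.21 = 104.4 N·s/m.

104 N·s/m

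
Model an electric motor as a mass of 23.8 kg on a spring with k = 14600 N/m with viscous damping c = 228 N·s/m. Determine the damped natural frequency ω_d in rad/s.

ω_n = √(k/m) = √(14600/23.8) = 24.77 rad/s.
Critical damping c_c = 2√(k·m) = 2√(14600 × 23.8) = 1179 N·s/m, so ζ = c/c_c = 228/1179 = 0.1934.
ω_d = ω_n√(1 − ζ²) = 24.77 × √(1 − 0.0374) = 24.30 rad/s.

24.3 rad/s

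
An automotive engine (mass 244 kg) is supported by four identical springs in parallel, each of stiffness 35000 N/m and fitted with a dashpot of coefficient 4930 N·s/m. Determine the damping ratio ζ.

Parallel springs add: k_eq = 4 × 35000 = 140000 N/m.
ω_n = √(k_eq/m) = √(140000/244) = 23.95 rad/s.
Critical damping c_c = 2√(k_eq·m) = 2√(140000 × 244) = 11690 N·s/m, so ζ = c/c_c = 4930/11690 = 0.4218.

0.422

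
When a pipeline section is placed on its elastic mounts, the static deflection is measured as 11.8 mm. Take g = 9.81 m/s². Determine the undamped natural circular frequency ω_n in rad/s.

ω_n = √(g/δ_st) = √(9.81/0.0118) = √831.4 = 28.83 rad/s.

28.8 rad/s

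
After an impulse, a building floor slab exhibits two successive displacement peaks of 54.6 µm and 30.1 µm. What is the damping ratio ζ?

0.0944

Logarithmic decrement δ = (1/n)·ln(x₀/x_n) = (1/1)·ln(54.6/30.1) = (1/1)·ln(1.814) = 0.5955.
ζ = δ/√(4π² + δ²) = 0.5955/√(39.48 + 0.355) = 0.5955/6.311 = 0.09436.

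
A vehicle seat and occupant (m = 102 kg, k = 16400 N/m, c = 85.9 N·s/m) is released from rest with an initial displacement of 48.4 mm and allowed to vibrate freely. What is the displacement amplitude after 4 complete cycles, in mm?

ζ = c/(2√(km)) = 85.9/(2√(16400 × 102)) = 85.9/2587 = 0.03321.
Logarithmic decrement δ = 2πζ/√(1 − ζ²) = 2π × 0.03321/√(1 − 0.00110) = 0.2088.
After n cycles, x_n/x₀ = e^(−nδ), so x_4 = 48.4 × e^(−4 × 0.2088) = 48.4 × 0.4338 = 21.00 mm.

21.0 mm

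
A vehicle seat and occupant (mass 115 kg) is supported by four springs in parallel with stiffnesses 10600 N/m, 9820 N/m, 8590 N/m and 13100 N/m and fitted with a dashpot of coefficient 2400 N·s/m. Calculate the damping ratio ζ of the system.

0.545

Parallel springs add: k_eq = 10600 + 9820 + 8590 + 13100 = 42110 N/m.
ω_n = √(k_eq/m) = √(42110/115) = 19.14 rad/s.
Critical damping c_c = 2√(k_eq·m) = 2√(42110 × 115) = 4401 N·s/m, so ζ = c/c_c = 2400/4401 = 0.5453.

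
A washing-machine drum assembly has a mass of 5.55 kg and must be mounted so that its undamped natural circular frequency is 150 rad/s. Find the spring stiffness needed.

125000 N/m

k = m·ω_n² = 5.55 × 150.0² = 5.55 × 22500 = 124900 N/m.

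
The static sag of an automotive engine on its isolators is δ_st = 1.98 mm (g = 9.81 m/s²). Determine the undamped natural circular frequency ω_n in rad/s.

70.4 rad/s

ω_n = √(g/δ_st) = √(9.81/0.00198) = √4955 = 70.39 rad/s.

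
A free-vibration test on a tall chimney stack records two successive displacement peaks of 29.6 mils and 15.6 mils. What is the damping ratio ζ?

Logarithmic decrement δ = (1/n)·ln(x₀/x_n) = (1/1)·ln(29.6/15.6) = (1/1)·ln(1.897) = 0.6405.
ζ = δ/√(4π² + δ²) = 0.6405/√(39.48 + 0.410) = 0.6405/6.316 = 0.1014.

0.101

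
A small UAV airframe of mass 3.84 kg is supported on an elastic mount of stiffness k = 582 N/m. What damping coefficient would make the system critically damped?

94.5 N·s/m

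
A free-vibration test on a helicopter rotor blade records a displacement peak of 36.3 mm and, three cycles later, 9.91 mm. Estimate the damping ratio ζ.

Logarithmic decrement δ = (1/n)·ln(x₀/x_n) = (1/3)·ln(36.3/9.91) = (1/3)·ln(3.663) = 0.4328.
ζ = δ/√(4π² + δ²) = 0.4328/√(39.48 + 0.187) = 0.4328/6.298 = 0.06871.

0.0687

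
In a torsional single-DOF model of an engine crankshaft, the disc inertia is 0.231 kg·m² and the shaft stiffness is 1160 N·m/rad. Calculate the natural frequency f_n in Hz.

11.3 Hz

ω_n = √(k_t/J) = √(1160/0.231) = √5022 = 70.86 rad/s.
f_n = ω_n/(2π) = 70.86/6.283 = 11.28 Hz.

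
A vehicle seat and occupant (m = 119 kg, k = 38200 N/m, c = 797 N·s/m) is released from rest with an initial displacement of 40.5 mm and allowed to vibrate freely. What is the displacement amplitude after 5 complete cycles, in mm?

ζ = c/(2√(km)) = 797/(2√(38200 × 119)) = 797/4264 = 0.1869.
Logarithmic decrement δ = 2πζ/√(1 − ζ²) = 2π × 0.1869/√(1 − 0.0349) = 1.195.
After n cycles, x_n/x₀ = e^(−nδ), so x_5 = 40.5 × e^(−5 × 1.195) = 40.5 × 0.002536 = 0.1027 mm.

0.103 mm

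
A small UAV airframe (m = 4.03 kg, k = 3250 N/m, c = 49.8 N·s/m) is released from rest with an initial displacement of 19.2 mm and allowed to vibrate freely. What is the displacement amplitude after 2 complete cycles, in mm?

ζ = c/(2√(km)) = 49.8/(2√(3250 × 4.03)) = 49.8/228.9 = 0.2176.
Logarithmic decrement δ = 2πζ/√(1 − ζ²) = 2π × 0.2176/√(1 − 0.0473) = 1.401.
After n cycles, x_n/x₀ = e^(−nδ), so x_2 = 19.2 × e^(−2 × 1.401) = 19.2 × 0.06074 = 1.166 mm.

1.17 mm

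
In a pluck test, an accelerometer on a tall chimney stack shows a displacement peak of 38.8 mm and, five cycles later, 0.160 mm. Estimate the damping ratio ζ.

0.172

Logarithmic decrement δ = (1/n)·ln(x₀/x_n) = (1/5)·ln(38.8/0.160) = (1/5)·ln(242.5) = 1.098.
ζ = δ/√(4π² + δ²) = 1.098/√(39.48 + 1.21) = 1.098/6.378 = 0.1722.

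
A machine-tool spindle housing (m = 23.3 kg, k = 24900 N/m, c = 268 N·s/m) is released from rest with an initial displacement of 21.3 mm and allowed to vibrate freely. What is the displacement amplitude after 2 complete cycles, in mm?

2.25 mm

ζ = c/(2√(km)) = 268/(2√(24900 × 23.3)) = 268/1523 = 0.1759.
Logarithmic decrement δ = 2πζ/√(1 − ζ²) = 2π × 0.1759/√(1 − 0.0309) = 1.123.
After n cycles, x_n/x₀ = e^(−nδ), so x_2 = 21.3 × e^(−2 × 1.123) = 21.3 × 0.1058 = 2.255 mm.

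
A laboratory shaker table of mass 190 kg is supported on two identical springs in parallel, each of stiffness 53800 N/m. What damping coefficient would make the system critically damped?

9040 N·s/m

Parallel springs add: k_eq = 2 × 53800 = 107600 N/m.
c_c = 2√(k_eq·m) = 2√(107600 × 190) = 2 × 4522 = 9043 N·s/m.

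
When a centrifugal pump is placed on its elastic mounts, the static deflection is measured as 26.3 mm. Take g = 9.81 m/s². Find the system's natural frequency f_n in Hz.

ω_n = √(g/δ_st) = √(9.81/0.0263) = √373.0 = 19.31 rad/s.
f_n = ω_n/(2π) = 19.31/6.283 = 3.074 Hz.

3.07 Hz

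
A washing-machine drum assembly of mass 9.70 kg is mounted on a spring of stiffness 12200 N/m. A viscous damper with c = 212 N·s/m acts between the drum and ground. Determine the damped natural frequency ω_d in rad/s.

33.7 rad/s

ω_n = √(k/m) = √(12200/9.70) = 35.46 rad/s.
Critical damping c_c = 2√(k·m) = 2√(12200 × 9.70) = 688.0 N·s/m, so ζ = c/c_c = 212/688.0 = 0.3081.
ω_d = ω_n√(1 − ζ²) = 35.46 × √(1 − 0.0949) = 33.74 rad/s.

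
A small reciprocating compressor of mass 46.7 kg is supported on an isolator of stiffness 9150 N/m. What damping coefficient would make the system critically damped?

1310 N·s/m

c_c = 2√(k·m) = 2√(9150 × 46.7) = 2 × 653.7 = 1307 N·s/m.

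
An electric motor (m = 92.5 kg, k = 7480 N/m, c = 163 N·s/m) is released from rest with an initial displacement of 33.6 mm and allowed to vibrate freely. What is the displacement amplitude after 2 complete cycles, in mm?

9.75 mm

ζ = c/(2√(km)) = 163/(2√(7480 × 92.5)) = 163/1664 = 0.09798.
Logarithmic decrement δ = 2πζ/√(1 − ζ²) = 2π × 0.09798/√(1 − 0.00960) = 0.6186.
After n cycles, x_n/x₀ = e^(−nδ), so x_2 = 33.6 × e^(−2 × 0.6186) = 33.6 × 0.2902 = 9.751 mm.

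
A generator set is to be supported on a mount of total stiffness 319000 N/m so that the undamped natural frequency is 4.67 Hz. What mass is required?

371 kg

ω_n = 2πf_n = 2π × 4.67 = 29.34 rad/s.
m = k/ω_n² = 319000/29.34² = 319000/861.0 = 370.5 kg.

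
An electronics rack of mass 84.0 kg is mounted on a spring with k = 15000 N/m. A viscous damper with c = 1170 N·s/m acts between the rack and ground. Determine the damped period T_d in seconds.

0.551 s

ω_n = √(k/m) = √(15000/84.0) = 13.36 rad/s.
Critical damping c_c = 2√(k·m) = 2√(15000 × 84.0) = 2245 N·s/m, so ζ = c/c_c = 1170/2245 = 0.5212.
ω_d = ω_n√(1 − ζ²) = 13.36 × √(1 − 0.272) = 11.40 rad/s.
T_d = 2π/ω_d = 0.5509 s.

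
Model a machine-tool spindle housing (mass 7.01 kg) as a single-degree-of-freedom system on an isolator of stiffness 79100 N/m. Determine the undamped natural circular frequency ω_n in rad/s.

ω_n = √(k/m) = √(79100/7.01) = √11280 = 106.2 rad/s.

106 rad/s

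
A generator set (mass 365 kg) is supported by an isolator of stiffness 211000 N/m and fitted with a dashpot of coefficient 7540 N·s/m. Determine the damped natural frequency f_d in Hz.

ω_n = √(k/m) = √(211000/365) = 24.04 rad/s.
Critical damping c_c = 2√(k·m) = 2√(211000 × 365) = 17550 N·s/m, so ζ = c/c_c = 7540/17550 = 0.4296.
ω_d = ω_n√(1 − ζ²) = 24.04 × √(1 − 0.185) = 21.71 rad/s.
f_d = ω_d/(2π) = 3.456 Hz.

3.46 Hz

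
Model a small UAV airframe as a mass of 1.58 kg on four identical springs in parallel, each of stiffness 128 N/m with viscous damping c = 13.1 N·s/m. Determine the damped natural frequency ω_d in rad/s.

17.5 rad/s

Parallel springs add: k_eq = 4 × 128 = 512.0 N/m.
ω_n = √(k_eq/m) = √(512.0/1.58) = 18.00 rad/s.
Critical damping c_c = 2√(k_eq·m) = 2√(512.0 × 1.58) = 56.88 N·s/m, so ζ = c/c_c = 13.1/56.88 = 0.2303.
ω_d = ω_n√(1 − ζ²) = 18.00 × √(1 − 0.0530) = 17.52 rad/s.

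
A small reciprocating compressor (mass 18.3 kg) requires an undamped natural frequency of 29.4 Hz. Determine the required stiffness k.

624000 N/m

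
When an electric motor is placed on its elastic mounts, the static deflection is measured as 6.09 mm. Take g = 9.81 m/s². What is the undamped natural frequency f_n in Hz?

6.39 Hz

ω_n = √(g/δ_st) = √(9.81/0.00609) = √1611 = 40.14 rad/s.
f_n = ω_n/(2π) = 40.14/6.283 = 6.388 Hz.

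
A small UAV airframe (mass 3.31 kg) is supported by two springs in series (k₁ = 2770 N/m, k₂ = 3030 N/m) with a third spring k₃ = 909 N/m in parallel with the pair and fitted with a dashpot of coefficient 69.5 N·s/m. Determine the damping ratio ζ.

0.394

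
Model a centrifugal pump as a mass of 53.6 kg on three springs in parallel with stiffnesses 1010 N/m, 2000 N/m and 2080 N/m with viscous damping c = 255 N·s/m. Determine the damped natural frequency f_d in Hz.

1.50 Hz

Parallel springs add: k_eq = 1010 + 2000 + 2080 = 5090 N/m.
ω_n = √(k_eq/m) = √(5090/53.6) = 9.745 rad/s.
Critical damping c_c = 2√(k_eq·m) = 2√(5090 × 53.6) = 1045 N·s/m, so ζ = c/c_c = 255/1045 = 0.2441.
ω_d = ω_n√(1 − ζ²) = 9.745 × √(1 − 0.0596) = 9.450 rad/s.
f_d = ω_d/(2π) = 1.504 Hz.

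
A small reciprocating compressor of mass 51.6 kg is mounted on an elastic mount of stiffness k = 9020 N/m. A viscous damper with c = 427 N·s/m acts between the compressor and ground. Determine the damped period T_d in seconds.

0.500 s

ω_n = √(k/m) = √(9020/51.6) = 13.22 rad/s.
Critical damping c_c = 2√(k·m) = 2√(9020 × 51.6) = 1364 N·s/m, so ζ = c/c_c = 427/1364 = 0.3129.
ω_d = ω_n√(1 − ζ²) = 13.22 × √(1 − 0.0979) = 12.56 rad/s.
T_d = 2π/ω_d = 0.5004 s.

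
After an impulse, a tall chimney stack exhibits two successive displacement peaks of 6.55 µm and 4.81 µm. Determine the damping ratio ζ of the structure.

0.0491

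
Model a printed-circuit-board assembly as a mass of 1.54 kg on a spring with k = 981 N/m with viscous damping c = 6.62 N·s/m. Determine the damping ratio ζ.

0.0852

ω_n = √(k/m) = √(981.0/1.54) = 25.24 rad/s.
Critical damping c_c = 2√(k·m) = 2√(981.0 × 1.54) = 77.74 N·s/m, so ζ = c/c_c = 6.62/77.74 = 0.08516.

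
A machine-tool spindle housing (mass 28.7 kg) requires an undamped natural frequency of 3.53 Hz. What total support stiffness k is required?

ω_n = 2πf_n = 2π × 3.53 = 22.18 rad/s.
k = m·ω_n² = 28.7 × 22.18² = 28.7 × 491.9 = 14120 N/m.

14100 N/m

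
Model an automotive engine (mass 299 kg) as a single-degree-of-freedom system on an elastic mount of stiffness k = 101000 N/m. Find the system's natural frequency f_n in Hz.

2.93 Hz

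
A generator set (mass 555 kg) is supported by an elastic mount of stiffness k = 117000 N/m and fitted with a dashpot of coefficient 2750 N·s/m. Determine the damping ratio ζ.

ω_n = √(k/m) = √(117000/555) = 14.52 rad/s.
Critical damping c_c = 2√(k·m) = 2√(117000 × 555) = 16120 N·s/m, so ζ = c/c_c = 2750/16120 = 0.1706.

0.171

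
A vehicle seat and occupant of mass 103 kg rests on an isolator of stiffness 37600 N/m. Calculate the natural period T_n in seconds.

0.329 s

ω_n = √(k/m) = √(37600/103) = √365.0 = 19.11 rad/s.
T_n = 2π/ω_n = 6.283/19.11 = 0.3289 s.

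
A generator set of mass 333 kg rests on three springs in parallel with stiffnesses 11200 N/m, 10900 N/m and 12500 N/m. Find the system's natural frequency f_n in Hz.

Parallel springs add: k_eq = 11200 + 10900 + 12500 = 34600 N/m.
ω_n = √(k_eq/m) = √(34600/333) = √103.9 = 10.19 rad/s.
f_n = ω_n/(2π) = 10.19/6.283 = 1.622 Hz.

1.62 Hz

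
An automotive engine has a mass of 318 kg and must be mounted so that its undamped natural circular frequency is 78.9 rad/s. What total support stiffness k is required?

1980000 N/m

k = m·ω_n² = 318 × 78.90² = 318 × 6225 = 1980000 N/m.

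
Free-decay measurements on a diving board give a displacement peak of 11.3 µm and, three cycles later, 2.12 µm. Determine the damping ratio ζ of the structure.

0.0884

Logarithmic decrement δ = (1/n)·ln(x₀/x_n) = (1/3)·ln(11.3/2.12) = (1/3)·ln(5.330) = 0.5578.
ζ = δ/√(4π² + δ²) = 0.5578/√(39.48 + 0.311) = 0.5578/6.308 = 0.08843.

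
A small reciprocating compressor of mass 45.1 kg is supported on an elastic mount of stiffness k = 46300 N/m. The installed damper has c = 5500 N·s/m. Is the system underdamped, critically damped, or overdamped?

c_c = 2√(k·m) = 2890 N·s/m; ζ = c/c_c = 5500/2890 = 1.90.
Since ζ > 1 the system is overdamped.

overdamped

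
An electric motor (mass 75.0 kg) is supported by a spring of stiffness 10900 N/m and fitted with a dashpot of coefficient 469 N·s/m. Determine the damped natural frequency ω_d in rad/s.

ω_n = √(k/m) = √(10900/75.0) = 12.06 rad/s.
Critical damping c_c = 2√(k·m) = 2√(10900 × 75.0) = 1808 N·s/m, so ζ = c/c_c = 469/1808 = 0.2594.
ω_d = ω_n√(1 − ζ²) = 12.06 × √(1 − 0.0673) = 11.64 rad/s.

11.6 rad/s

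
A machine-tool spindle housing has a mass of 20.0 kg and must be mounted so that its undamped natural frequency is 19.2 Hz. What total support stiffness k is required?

291000 N/m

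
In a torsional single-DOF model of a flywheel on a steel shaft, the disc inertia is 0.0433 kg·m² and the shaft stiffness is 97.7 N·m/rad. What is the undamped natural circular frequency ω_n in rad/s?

47.5 rad/s

ω_n = √(k_t/J) = √(97.7/0.0433) = √2256 = 47.50 rad/s.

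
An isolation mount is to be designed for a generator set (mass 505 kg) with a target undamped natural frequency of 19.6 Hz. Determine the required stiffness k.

ω_n = 2πf_n = 2π × 19.6 = 123.2 rad/s.
k = m·ω_n² = 505 × 123.2² = 505 × 15170 = 7659000 N/m.

7660000 N/m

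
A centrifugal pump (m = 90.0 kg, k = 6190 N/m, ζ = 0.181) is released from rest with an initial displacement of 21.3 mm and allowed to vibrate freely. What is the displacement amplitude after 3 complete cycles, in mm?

Logarithmic decrement δ = 2πζ/√(1 − ζ²) = 2π × 0.1810/√(1 − 0.0328) = 1.156.
After n cycles, x_n/x₀ = e^(−nδ), so x_3 = 21.3 × e^(−3 × 1.156) = 21.3 × 0.03115 = 0.6634 mm.

0.663 mm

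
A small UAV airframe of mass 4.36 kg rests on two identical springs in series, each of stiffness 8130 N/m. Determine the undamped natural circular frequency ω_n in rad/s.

30.5 rad/s

Series springs: 1/k_eq = 2/8130, so k_eq = 8130/2 = 4065 N/m.
ω_n = √(k_eq/m) = √(4065/4.36) = √932.3 = 30.53 rad/s.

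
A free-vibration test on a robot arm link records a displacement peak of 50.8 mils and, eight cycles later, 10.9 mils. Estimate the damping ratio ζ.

0.0306

Logarithmic decrement δ = (1/n)·ln(x₀/x_n) = (1/8)·ln(50.8/10.9) = (1/8)·ln(4.661) = 0.1924.
ζ = δ/√(4π² + δ²) = 0.1924/√(39.48 + 0.0370) = 0.1924/6.286 = 0.03061.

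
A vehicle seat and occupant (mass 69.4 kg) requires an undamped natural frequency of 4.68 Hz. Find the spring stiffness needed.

60000 N/m

ω_n = 2πf_n = 2π × 4.68 = 29.41 rad/s.
k = m·ω_n² = 69.4 × 29.41² = 69.4 × 864.7 = 60010 N/m.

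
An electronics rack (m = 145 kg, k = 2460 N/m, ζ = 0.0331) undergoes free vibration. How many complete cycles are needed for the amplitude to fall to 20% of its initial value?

Logarithmic decrement δ = 2πζ/√(1 − ζ²) = 2π × 0.03310/√(1 − 0.00110) = 0.2081.
x_n/x₀ = e^(−nδ) ≤ 0.2; take ln: n ≥ ln(1/0.2)/δ = 1.609/0.2081 = 7.734.
So 8 complete cycles are required.

8 cycles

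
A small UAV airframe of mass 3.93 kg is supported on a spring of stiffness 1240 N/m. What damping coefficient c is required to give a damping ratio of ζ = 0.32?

44.7 N·s/m

c_c = 2√(k·m) = 2√(1240 × 3.93) = 139.6 N·s/m.
c = ζ·c_c = 0.32 × 139.6 = 44.68 N·s/m.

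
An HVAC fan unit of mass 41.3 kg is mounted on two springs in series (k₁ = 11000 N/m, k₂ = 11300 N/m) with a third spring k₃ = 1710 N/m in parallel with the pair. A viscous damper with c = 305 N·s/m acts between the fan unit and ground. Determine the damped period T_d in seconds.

0.493 s

Series pair: k_s = k₁k₂/(k₁+k₂) = (11000)(11300)/(11000 + 11300) = 5574 N/m. In parallel with k₃: k_eq = 5574 + 1710 = 7284 N/m.
ω_n = √(k_eq/m) = √(7284/41.3) = 13.28 rad/s.
Critical damping c_c = 2√(k_eq·m) = 2√(7284 × 41.3) = 1097 N·s/m, so ζ = c/c_c = 305/1097 = 0.2780.
ω_d = ω_n√(1 − ζ²) = 13.28 × √(1 − 0.0773) = 12.76 rad/s.
T_d = 2π/ω_d = 0.4925 s.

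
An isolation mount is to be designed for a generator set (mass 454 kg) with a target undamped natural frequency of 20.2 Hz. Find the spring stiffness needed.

7310000 N/m

ω_n = 2πf_n = 2π × 20.2 = 126.9 rad/s.
k = m·ω_n² = 454 × 126.9² = 454 × 16110 = 7313000 N/m.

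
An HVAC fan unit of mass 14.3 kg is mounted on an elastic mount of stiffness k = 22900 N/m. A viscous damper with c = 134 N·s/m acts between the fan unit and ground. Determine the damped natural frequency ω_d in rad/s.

39.7 rad/s

ω_n = √(k/m) = √(22900/14.3) = 40.02 rad/s.
Critical damping c_c = 2√(k·m) = 2√(22900 × 14.3) = 1144 N·s/m, so ζ = c/c_c = 134/1144 = 0.1171.
ω_d = ω_n√(1 − ζ²) = 40.02 × √(1 − 0.0137) = 39.74 rad/s.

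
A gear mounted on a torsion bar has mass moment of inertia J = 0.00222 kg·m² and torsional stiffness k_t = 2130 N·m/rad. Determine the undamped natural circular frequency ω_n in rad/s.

ω_n = √(k_t/J) = √(2130/0.00222) = √959500 = 979.5 rad/s.

980 rad/s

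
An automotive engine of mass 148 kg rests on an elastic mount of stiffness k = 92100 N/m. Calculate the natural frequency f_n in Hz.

ω_n = √(k/m) = √(92100/148) = √622.3 = 24.95 rad/s.
f_n = ω_n/(2π) = 24.95/6.283 = 3.970 Hz.

3.97 Hz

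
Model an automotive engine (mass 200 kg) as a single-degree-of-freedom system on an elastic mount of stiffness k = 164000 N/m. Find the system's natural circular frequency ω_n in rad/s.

28.6 rad/s

ω_n = √(k/m) = √(164000/200) = √820.0 = 28.64 rad/s.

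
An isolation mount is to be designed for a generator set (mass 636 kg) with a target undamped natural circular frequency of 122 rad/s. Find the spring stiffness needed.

k = m·ω_n² = 636 × 122.0² = 636 × 14880 = 9466000 N/m.

9470000 N/m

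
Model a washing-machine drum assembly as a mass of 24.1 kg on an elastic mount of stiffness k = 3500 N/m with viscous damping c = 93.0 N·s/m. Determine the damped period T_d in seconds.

0.528 s

ω_n = √(k/m) = √(3500/24.1) = 12.05 rad/s.
Critical damping c_c = 2√(k·m) = 2√(3500 × 24.1) = 580.9 N·s/m, so ζ = c/c_c = 93.0/580.9 = 0.1601.
ω_d = ω_n√(1 − ζ²) = 12.05 × √(1 − 0.0256) = 11.90 rad/s.
T_d = 2π/ω_d = 0.5282 s.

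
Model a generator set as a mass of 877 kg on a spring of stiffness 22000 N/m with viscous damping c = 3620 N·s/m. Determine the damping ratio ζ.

0.412

ω_n = √(k/m) = √(22000/877) = 5.009 rad/s.
Critical damping c_c = 2√(k·m) = 2√(22000 × 877) = 8785 N·s/m, so ζ = c/c_c = 3620/8785 = 0.4121.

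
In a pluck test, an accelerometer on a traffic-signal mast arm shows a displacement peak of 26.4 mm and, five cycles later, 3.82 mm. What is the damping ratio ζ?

0.0614

Logarithmic decrement δ = (1/n)·ln(x₀/x_n) = (1/5)·ln(26.4/3.82) = (1/5)·ln(6.911) = 0.3866.
ζ = δ/√(4π² + δ²) = 0.3866/√(39.48 + 0.149) = 0.3866/6.295 = 0.06142.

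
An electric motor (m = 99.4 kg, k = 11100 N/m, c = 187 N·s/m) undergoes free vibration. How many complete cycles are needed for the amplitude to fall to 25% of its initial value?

3 cycles

ζ = c/(2√(km)) = 187/(2√(11100 × 99.4)) = 187/2101 = 0.08901.
Logarithmic decrement δ = 2πζ/√(1 − ζ²) = 2π × 0.08901/√(1 − 0.00792) = 0.5615.
x_n/x₀ = e^(−nδ) ≤ 0.25; take ln: n ≥ ln(1/0.25)/δ = 1.386/0.5615 = 2.469.
So 3 complete cycles are required.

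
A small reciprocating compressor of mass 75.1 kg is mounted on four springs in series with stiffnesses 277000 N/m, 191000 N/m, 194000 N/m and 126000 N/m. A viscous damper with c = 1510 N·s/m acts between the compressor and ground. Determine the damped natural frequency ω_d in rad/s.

22.5 rad/s

Series springs: 1/k_eq = 1/277000 + 1/191000 + 1/194000 + 1/126000 = 2.194×10^-5, so k_eq = 45590 N/m.
ω_n = √(k_eq/m) = √(45590/75.1) = 24.64 rad/s.
Critical damping c_c = 2√(k_eq·m) = 2√(45590 × 75.1) = 3701 N·s/m, so ζ = c/c_c = 1510/3701 = 0.4081.
ω_d = ω_n√(1 − ζ²) = 24.64 × √(1 − 0.167) = 22.49 rad/s.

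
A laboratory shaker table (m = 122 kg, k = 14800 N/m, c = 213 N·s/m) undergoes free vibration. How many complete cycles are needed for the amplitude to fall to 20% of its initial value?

4 cycles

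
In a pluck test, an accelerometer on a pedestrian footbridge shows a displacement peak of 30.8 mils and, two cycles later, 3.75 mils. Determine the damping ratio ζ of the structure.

0.165

Logarithmic decrement δ = (1/n)·ln(x₀/x_n) = (1/2)·ln(30.8/3.75) = (1/2)·ln(8.213) = 1.053.
ζ = δ/√(4π² + δ²) = 1.053/√(39.48 + 1.11) = 1.053/6.371 = 0.1653.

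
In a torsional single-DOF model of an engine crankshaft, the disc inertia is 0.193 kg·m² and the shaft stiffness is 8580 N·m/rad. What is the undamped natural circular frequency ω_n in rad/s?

211 rad/s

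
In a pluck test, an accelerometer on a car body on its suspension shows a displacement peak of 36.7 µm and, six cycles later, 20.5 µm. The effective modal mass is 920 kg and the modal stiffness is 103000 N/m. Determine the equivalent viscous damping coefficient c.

Logarithmic decrement δ = (1/n)·ln(x₀/x_n) = (1/6)·ln(36.7/20.5) = (1/6)·ln(1.790) = 0.09706.
ζ = δ/√(4π² + δ²) = 0.09706/√(39.48 + 0.00942) = 0.09706/6.284 = 0.01545.
c = ζ · 2√(km) = 0.01545 × 2√(103000 × 920) = 0.01545 × 19470 = 300.7 N·s/m.

301 N·s/m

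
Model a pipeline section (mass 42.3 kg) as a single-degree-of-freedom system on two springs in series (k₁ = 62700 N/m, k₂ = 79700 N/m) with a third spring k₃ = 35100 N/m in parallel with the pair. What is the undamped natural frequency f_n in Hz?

Series pair: k_s = k₁k₂/(k₁+k₂) = (62700)(79700)/(62700 + 79700) = 35090 N/m. In parallel with k₃: k_eq = 35090 + 35100 = 70190 N/m.
ω_n = √(k_eq/m) = √(70190/42.3) = √1659 = 40.74 rad/s.
f_n = ω_n/(2π) = 40.74/6.283 = 6.483 Hz.

6.48 Hz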